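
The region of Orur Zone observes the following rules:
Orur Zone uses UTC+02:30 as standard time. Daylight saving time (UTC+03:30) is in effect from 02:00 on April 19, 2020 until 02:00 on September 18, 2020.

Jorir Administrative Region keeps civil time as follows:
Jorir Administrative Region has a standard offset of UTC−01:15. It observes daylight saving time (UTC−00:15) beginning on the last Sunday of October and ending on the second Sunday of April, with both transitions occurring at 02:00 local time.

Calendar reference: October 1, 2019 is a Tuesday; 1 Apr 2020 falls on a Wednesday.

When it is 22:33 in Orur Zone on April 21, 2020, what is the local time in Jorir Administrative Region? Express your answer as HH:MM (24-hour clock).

17:48

April 21, 2020 falls between 19 April and 18 September, so daylight saving is in effect and Orur Zone is at UTC+03:30.
22:33 Orur Zone − 3h30m = 19:03 UTC.
1 October 2019 is a Tuesday, so Sundays fall on 6, 13, 20, 27; the last is October 27.
1 April 2020 is a Wednesday, so the first Sunday is April 5 and the second is April 12.
At the standard offset (UTC−01:15), 19:03 UTC − 1h15m = 17:48 Jorir Administrative Region standard time.
The standard-time date in Jorir Administrative Region, April 21, 2020, is outside the daylight-saving period (27 October 2019 – 12 April 2020), so Jorir Administrative Region is on standard time, UTC−01:15.
19:03 UTC − 1h15m = 17:48 Jorir Administrative Region.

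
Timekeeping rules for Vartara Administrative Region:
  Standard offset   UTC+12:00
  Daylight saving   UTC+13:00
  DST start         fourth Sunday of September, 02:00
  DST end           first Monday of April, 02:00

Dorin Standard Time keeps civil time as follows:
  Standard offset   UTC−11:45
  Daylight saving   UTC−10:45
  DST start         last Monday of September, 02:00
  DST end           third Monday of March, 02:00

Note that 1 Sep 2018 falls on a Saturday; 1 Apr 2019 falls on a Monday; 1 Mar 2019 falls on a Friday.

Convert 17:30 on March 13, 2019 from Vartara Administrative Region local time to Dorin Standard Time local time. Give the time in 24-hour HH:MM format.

1 September 2018 is a Saturday, so the first Sunday is September 2 and the fourth is September 23.
1 April 2019 is a Monday, so the first Monday is April 1.
March 13, 2019 falls between 23 September 2018 and 1 April 2019, so daylight saving is in effect and Vartara Administrative Region is at UTC+13:00.
17:30 Vartara Administrative Region − 13h = 04:30 UTC.
1 September 2018 is a Saturday, so Mondays fall on 3, 10, 17, 24; the last is September 24.
1 March 2019 is a Friday, so the first Monday is March 4 and the third is March 18.
At the standard offset (UTC−11:45), 04:30 UTC − 11h45m = 16:45 Dorin Standard Time standard time (rolling into the previous day, 12 March 2019).
The standard-time date in Dorin Standard Time, March 12, 2019, falls between 24 September 2018 and 18 March 2019, so daylight saving is in effect and Dorin Standard Time is at UTC−10:45.
04:30 UTC − 10h45m = 17:45 Dorin Standard Time (rolling into the previous day, 12 March 2019).

17:45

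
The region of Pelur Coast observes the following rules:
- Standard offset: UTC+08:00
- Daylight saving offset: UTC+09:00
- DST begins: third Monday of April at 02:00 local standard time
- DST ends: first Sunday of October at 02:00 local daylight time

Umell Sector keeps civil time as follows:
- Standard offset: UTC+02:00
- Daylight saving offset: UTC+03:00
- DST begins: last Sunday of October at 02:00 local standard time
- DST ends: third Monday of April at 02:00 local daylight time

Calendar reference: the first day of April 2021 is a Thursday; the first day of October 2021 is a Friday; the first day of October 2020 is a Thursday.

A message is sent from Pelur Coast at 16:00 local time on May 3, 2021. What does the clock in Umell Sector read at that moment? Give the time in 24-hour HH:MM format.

1 April 2021 is a Thursday, so the first Monday is April 5 and the third is April 19.
1 October 2021 is a Friday, so the first Sunday is October 3.
May 3, 2021 lies within the daylight-saving period (19 April – 3 October), so Pelur Coast is on daylight time, UTC+09:00.
16:00 Pelur Coast − 9h = 07:00 UTC.
1 October 2020 is a Thursday, so Sundays fall on 4, 11, 18, 25; the last is October 25.
1 April 2021 is a Thursday, so the first Monday is April 5 and the third is April 19.
At the standard offset (UTC+02:00), 07:00 UTC + 2h = 09:00 Umell Sector standard time.
The standard-time date in Umell Sector, May 3, 2021, is outside the daylight-saving period (25 October 2020 – 19 April 2021), so Umell Sector is on standard time, UTC+02:00.
07:00 UTC + 2h = 09:00 Umell Sector.

09:00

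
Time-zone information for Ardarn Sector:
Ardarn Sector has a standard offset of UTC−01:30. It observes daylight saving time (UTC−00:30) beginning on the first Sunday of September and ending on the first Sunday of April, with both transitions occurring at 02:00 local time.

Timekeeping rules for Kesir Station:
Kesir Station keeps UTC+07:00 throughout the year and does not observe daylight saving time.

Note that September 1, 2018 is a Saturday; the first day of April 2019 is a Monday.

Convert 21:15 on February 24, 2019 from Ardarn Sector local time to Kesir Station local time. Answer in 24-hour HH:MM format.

1 September 2018 is a Saturday, so the first Sunday is September 2.
1 April 2019 is a Monday, so the first Sunday is April 7.
Daylight saving runs 2 September 2018 – 7 April 2019; February 24, 2019 is inside that window, so Ardarn Sector is at UTC−00:30.
21:15 Ardarn Sector + 0h30m = 21:45 UTC.
Kesir Station stays on UTC+07:00 all year.
21:45 UTC + 7h = 04:45 Kesir Station (rolling into the next day, 25 February 2019).

04:45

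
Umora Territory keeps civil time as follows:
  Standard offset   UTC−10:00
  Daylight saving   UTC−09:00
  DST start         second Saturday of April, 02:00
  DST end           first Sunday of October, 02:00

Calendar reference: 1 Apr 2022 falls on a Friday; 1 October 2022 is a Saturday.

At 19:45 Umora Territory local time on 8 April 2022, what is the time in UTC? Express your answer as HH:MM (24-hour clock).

05:45

1 April 2022 is a Friday, so the first Saturday is April 2 and the second is April 9.
1 October 2022 is a Saturday, so the first Sunday is October 2.
8 April 2022 does not fall between 9 April and 2 October, so daylight saving is not in effect and Umora Territory is at UTC−10:00.
19:45 local + 10h = 05:45 UTC (rolling into the next day, 9 April 2022).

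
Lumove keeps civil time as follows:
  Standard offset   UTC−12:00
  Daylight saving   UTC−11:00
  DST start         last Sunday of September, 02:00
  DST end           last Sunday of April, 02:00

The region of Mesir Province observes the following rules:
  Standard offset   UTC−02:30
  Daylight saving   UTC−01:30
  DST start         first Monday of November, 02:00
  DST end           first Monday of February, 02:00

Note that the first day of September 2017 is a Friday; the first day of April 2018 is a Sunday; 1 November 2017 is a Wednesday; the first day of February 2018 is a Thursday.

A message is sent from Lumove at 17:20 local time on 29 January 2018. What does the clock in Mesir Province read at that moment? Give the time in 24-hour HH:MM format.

02:50

1 September 2017 is a Friday, so Sundays fall on 3, 10, 17, 24; the last is September 24.
1 April 2018 is a Sunday, so Sundays fall on 1, 8, 15, 22, 29; the last is April 29.
Daylight saving runs 24 September 2017 – 29 April 2018; 29 January 2018 is inside that window, so Lumove is at UTC−11:00.
17:20 Lumove + 11h = 04:20 UTC (rolling into the next day, 30 January 2018).
1 November 2017 is a Wednesday, so the first Monday is November 6.
1 February 2018 is a Thursday, so the first Monday is February 5.
At the standard offset (UTC−02:30), 04:20 UTC − 2h30m = 01:50 Mesir Province standard time.
Daylight saving runs 6 November 2017 – 5 February 2018; the standard-time date in Mesir Province, 30 January 2018, is inside that window, so Mesir Province is at UTC−01:30.
04:20 UTC − 1h30m = 02:50 Mesir Province.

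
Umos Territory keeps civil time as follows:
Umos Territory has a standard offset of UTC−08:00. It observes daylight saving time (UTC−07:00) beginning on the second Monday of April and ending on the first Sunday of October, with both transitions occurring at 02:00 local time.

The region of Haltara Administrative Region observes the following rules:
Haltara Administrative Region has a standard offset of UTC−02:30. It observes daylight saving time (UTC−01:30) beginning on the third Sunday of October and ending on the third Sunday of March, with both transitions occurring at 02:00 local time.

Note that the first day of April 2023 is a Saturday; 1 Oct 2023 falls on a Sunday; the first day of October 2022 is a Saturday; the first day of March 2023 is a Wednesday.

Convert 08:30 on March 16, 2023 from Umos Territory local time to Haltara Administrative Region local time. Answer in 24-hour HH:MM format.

1 April 2023 is a Saturday, so the first Monday is April 3 and the second is April 10.
1 October 2023 is a Sunday, so the first Sunday is October 1.
March 16, 2023 is outside the daylight-saving period (10 April – 1 October), so Umos Territory is on standard time, UTC−08:00.
08:30 Umos Territory + 8h = 16:30 UTC.
1 October 2022 is a Saturday, so the first Sunday is October 2 and the third is October 16.
1 March 2023 is a Wednesday, so the first Sunday is March 5 and the third is March 19.
At the standard offset (UTC−02:30), 16:30 UTC − 2h30m = 14:00 Haltara Administrative Region standard time.
Daylight saving runs 16 October 2022 – 19 March 2023; the standard-time date in Haltara Administrative Region, March 16, 2023, is inside that window, so Haltara Administrative Region is at UTC−01:30.
16:30 UTC − 1h30m = 15:00 Haltara Administrative Region.

15:00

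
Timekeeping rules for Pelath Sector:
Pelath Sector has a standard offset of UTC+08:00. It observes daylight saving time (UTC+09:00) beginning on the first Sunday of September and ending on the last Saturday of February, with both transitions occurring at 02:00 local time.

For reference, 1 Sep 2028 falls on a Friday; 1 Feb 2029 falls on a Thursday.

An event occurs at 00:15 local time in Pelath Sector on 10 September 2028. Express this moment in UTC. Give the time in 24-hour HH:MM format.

1 September 2028 is a Friday, so the first Sunday is September 3.
1 February 2029 is a Thursday, so Saturdays fall on 3, 10, 17, 24; the last is February 24.
10 September 2028 lies within the daylight-saving period (3 September 2028 – 24 February 2029), so Pelath Sector is on daylight time, UTC+09:00.
00:15 local − 9h = 15:15 UTC (rolling into the previous day, 9 September 2028).

15:15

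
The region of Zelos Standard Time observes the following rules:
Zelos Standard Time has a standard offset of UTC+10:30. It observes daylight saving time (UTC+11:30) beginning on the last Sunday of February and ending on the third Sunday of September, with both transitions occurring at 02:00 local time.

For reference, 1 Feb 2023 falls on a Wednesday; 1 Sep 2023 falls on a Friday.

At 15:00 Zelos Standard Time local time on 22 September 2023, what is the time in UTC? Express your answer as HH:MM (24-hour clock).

1 February 2023 is a Wednesday, so Sundays fall on 5, 12, 19, 26; the last is February 26.
1 September 2023 is a Friday, so the first Sunday is September 3 and the third is September 17.
22 September 2023 does not fall between 26 February and 17 September, so daylight saving is not in effect and Zelos Standard Time is at UTC+10:30.
15:00 local − 10h30m = 04:30 UTC.

04:30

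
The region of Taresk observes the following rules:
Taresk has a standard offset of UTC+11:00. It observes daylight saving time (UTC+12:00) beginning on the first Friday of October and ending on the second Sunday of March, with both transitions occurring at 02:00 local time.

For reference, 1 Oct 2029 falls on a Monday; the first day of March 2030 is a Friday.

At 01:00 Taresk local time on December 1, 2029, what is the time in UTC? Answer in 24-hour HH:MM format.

1 October 2029 is a Monday, so the first Friday is October 5.
1 March 2030 is a Friday, so the first Sunday is March 3 and the second is March 10.
Daylight saving runs 5 October 2029 – 10 March 2030; December 1, 2029 is inside that window, so Taresk is at UTC+12:00.
01:00 local − 12h = 13:00 UTC (rolling into the previous day, 30 November 2029).

13:00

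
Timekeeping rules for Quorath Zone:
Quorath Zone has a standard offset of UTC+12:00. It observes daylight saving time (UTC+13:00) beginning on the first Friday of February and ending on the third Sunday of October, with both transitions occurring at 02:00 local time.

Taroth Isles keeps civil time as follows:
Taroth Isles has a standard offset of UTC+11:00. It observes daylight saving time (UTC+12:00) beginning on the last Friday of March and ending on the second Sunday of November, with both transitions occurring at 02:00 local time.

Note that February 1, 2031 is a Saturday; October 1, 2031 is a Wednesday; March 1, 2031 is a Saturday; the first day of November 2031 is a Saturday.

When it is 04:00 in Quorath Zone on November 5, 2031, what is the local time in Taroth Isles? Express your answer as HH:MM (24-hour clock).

04:00

1 February 2031 is a Saturday, so the first Friday is February 7.
1 October 2031 is a Wednesday, so the first Sunday is October 5 and the third is October 19.
November 5, 2031 does not fall between 7 February and 19 October, so daylight saving is not in effect and Quorath Zone is at UTC+12:00.
04:00 Quorath Zone − 12h = 16:00 UTC (rolling into the previous day, 4 November 2031).
1 March 2031 is a Saturday, so Fridays fall on 7, 14, 21, 28; the last is March 28.
1 November 2031 is a Saturday, so the first Sunday is November 2 and the second is November 9.
At the standard offset (UTC+11:00), 16:00 UTC + 11h = 03:00 Taroth Isles standard time (rolling into the next day, 5 November 2031).
The standard-time date in Taroth Isles, November 5, 2031, lies within the daylight-saving period (28 March – 9 November), so Taroth Isles is on daylight time, UTC+12:00.
16:00 UTC + 12h = 04:00 Taroth Isles (rolling into the next day, 5 November 2031).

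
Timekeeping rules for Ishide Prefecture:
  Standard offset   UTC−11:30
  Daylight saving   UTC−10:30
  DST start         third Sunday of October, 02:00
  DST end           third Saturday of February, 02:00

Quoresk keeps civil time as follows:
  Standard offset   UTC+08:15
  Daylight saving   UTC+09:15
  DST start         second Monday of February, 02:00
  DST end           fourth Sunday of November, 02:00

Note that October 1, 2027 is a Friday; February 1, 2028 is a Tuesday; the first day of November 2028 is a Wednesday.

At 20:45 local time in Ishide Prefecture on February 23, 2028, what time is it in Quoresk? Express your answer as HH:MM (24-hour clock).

17:30

1 October 2027 is a Friday, so the first Sunday is October 3 and the third is October 17.
1 February 2028 is a Tuesday, so the first Saturday is February 5 and the third is February 19.
Daylight saving runs 17 October 2027 – 19 February 2028; February 23, 2028 is outside that window, so Ishide Prefecture is on standard time at UTC−11:30.
20:45 Ishide Prefecture + 11h30m = 08:15 UTC (rolling into the next day, 24 February 2028).
1 February 2028 is a Tuesday, so the first Monday is February 7 and the second is February 14.
1 November 2028 is a Wednesday, so the first Sunday is November 5 and the fourth is November 26.
At the standard offset (UTC+08:15), 08:15 UTC + 8h15m = 16:30 Quoresk standard time.
Daylight saving runs 14 February – 26 November; the standard-time date in Quoresk, February 24, 2028, is inside that window, so Quoresk is at UTC+09:15.
08:15 UTC + 9h15m = 17:30 Quoresk.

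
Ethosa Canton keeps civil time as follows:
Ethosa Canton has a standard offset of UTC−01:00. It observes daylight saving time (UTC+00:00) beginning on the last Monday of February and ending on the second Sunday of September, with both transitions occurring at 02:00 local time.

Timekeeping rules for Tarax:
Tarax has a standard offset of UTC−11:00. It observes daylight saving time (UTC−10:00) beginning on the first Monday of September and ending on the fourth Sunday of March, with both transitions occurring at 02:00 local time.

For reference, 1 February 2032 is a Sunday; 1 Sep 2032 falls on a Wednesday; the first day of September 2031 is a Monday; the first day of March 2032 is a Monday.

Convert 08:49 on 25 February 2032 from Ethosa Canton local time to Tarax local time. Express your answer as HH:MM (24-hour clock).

1 February 2032 is a Sunday, so Mondays fall on 2, 9, 16, 23; the last is February 23.
1 September 2032 is a Wednesday, so the first Sunday is September 5 and the second is September 12.
25 February 2032 falls between 23 February and 12 September, so daylight saving is in effect and Ethosa Canton is at UTC+00:00.
08:49 Ethosa Canton − 0h = 08:49 UTC.
1 September 2031 is a Monday, so the first Monday is September 1.
1 March 2032 is a Monday, so the first Sunday is March 7 and the fourth is March 28.
At the standard offset (UTC−11:00), 08:49 UTC − 11h = 21:49 Tarax standard time (rolling into the previous day, 24 February 2032).
Daylight saving runs 1 September 2031 – 28 March 2032; the standard-time date in Tarax, 24 February 2032, is inside that window, so Tarax is at UTC−10:00.
08:49 UTC − 10h = 22:49 Tarax (rolling into the previous day, 24 February 2032).

22:49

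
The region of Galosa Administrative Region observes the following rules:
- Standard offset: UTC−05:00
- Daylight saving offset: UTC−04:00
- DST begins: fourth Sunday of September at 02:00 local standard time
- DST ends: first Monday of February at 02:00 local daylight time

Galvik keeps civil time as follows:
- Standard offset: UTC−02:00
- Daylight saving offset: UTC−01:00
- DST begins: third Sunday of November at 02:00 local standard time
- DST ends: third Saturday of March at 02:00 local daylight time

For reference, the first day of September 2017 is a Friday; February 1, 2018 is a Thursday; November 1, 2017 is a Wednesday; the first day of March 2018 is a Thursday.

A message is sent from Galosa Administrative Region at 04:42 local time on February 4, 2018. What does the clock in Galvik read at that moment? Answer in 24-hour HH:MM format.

1 September 2017 is a Friday, so the first Sunday is September 3 and the fourth is September 24.
1 February 2018 is a Thursday, so the first Monday is February 5.
February 4, 2018 lies within the daylight-saving period (24 September 2017 – 5 February 2018), so Galosa Administrative Region is on daylight time, UTC−04:00.
04:42 Galosa Administrative Region + 4h = 08:42 UTC.
1 November 2017 is a Wednesday, so the first Sunday is November 5 and the third is November 19.
1 March 2018 is a Thursday, so the first Saturday is March 3 and the third is March 17.
At the standard offset (UTC−02:00), 08:42 UTC − 2h = 06:42 Galvik standard time.
The standard-time date in Galvik, February 4, 2018, falls between 19 November 2017 and 17 March 2018, so daylight saving is in effect and Galvik is at UTC−01:00.
08:42 UTC − 1h = 07:42 Galvik.

07:42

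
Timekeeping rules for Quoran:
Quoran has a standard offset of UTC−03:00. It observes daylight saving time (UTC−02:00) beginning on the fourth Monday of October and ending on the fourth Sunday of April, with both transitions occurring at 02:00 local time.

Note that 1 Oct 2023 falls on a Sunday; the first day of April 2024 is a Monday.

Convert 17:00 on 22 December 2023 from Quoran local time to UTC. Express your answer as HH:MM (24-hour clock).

1 October 2023 is a Sunday, so the first Monday is October 2 and the fourth is October 23.
1 April 2024 is a Monday, so the first Sunday is April 7 and the fourth is April 28.
22 December 2023 lies within the daylight-saving period (23 October 2023 – 28 April 2024), so Quoran is on daylight time, UTC−02:00.
17:00 local + 2h = 19:00 UTC.

19:00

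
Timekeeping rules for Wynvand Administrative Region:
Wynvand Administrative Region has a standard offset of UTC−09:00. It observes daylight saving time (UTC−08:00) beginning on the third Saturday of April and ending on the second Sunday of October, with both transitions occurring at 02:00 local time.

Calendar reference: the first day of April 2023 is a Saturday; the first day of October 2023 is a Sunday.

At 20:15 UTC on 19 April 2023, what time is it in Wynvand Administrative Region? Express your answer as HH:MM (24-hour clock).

1 April 2023 is a Saturday, so the first Saturday is April 1 and the third is April 15.
1 October 2023 is a Sunday, so the first Sunday is October 1 and the second is October 8.
At the standard offset (UTC−09:00), 20:15 UTC − 9h = 11:15 Wynvand Administrative Region standard time.
The standard-time date in Wynvand Administrative Region, 19 April 2023, falls between 15 April and 8 October, so daylight saving is in effect and Wynvand Administrative Region is at UTC−08:00.
20:15 UTC − 8h = 12:15 local.

12:15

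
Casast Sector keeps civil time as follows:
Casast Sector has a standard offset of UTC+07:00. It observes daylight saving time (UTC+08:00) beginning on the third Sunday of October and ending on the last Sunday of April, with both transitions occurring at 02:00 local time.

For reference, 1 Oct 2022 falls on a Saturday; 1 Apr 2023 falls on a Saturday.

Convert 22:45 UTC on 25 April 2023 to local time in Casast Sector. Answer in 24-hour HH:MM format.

06:45

1 October 2022 is a Saturday, so the first Sunday is October 2 and the third is October 16.
1 April 2023 is a Saturday, so Sundays fall on 2, 9, 16, 23, 30; the last is April 30.
At the standard offset (UTC+07:00), 22:45 UTC + 7h = 05:45 Casast Sector standard time (rolling into the next day, 26 April 2023).
Daylight saving runs 16 October 2022 – 30 April 2023; the standard-time date in Casast Sector, 26 April 2023, is inside that window, so Casast Sector is at UTC+08:00.
22:45 UTC + 8h = 06:45 local (rolling into the next day, 26 April 2023).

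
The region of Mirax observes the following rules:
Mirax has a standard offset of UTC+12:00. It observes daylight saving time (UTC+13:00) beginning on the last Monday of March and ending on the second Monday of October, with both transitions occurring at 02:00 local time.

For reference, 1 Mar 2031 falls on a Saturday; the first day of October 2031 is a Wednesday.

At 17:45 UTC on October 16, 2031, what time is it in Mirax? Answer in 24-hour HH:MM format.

1 March 2031 is a Saturday, so Mondays fall on 3, 10, 17, 24, 31; the last is March 31.
1 October 2031 is a Wednesday, so the first Monday is October 6 and the second is October 13.
At the standard offset (UTC+12:00), 17:45 UTC + 12h = 05:45 Mirax standard time (rolling into the next day, 17 October 2031).
The standard-time date in Mirax, October 17, 2031, does not fall between 31 March and 13 October, so daylight saving is not in effect and Mirax is at UTC+12:00.
17:45 UTC + 12h = 05:45 local (rolling into the next day, 17 October 2031).

05:45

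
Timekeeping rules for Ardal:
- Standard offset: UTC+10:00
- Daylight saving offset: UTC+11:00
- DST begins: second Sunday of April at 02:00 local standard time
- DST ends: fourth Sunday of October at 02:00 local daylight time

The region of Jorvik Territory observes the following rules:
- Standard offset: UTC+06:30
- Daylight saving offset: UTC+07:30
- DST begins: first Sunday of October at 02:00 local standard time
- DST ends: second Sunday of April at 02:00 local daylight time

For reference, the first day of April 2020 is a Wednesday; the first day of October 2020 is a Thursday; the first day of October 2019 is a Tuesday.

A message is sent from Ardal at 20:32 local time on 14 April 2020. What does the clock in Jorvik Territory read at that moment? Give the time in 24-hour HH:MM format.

1 April 2020 is a Wednesday, so the first Sunday is April 5 and the second is April 12.
1 October 2020 is a Thursday, so the first Sunday is October 4 and the fourth is October 25.
Daylight saving runs 12 April – 25 October; 14 April 2020 is inside that window, so Ardal is at UTC+11:00.
20:32 Ardal − 11h = 09:32 UTC.
1 October 2019 is a Tuesday, so the first Sunday is October 6.
1 April 2020 is a Wednesday, so the first Sunday is April 5 and the second is April 12.
At the standard offset (UTC+06:30), 09:32 UTC + 6h30m = 16:02 Jorvik Territory standard time.
The standard-time date in Jorvik Territory, 14 April 2020, is outside the daylight-saving period (6 October 2019 – 12 April 2020), so Jorvik Territory is on standard time, UTC+06:30.
09:32 UTC + 6h30m = 16:02 Jorvik Territory.

16:02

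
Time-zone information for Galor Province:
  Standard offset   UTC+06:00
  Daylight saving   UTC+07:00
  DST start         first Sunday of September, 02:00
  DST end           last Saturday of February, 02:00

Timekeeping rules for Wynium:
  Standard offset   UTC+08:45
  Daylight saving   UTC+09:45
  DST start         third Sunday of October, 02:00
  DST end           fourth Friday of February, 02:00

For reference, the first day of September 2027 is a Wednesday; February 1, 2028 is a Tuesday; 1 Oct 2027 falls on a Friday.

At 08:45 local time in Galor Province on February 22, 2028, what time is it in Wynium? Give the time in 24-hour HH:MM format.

1 September 2027 is a Wednesday, so the first Sunday is September 5.
1 February 2028 is a Tuesday, so Saturdays fall on 5, 12, 19, 26; the last is February 26.
Daylight saving runs 5 September 2027 – 26 February 2028; February 22, 2028 is inside that window, so Galor Province is at UTC+07:00.
08:45 Galor Province − 7h = 01:45 UTC.
1 October 2027 is a Friday, so the first Sunday is October 3 and the third is October 17.
1 February 2028 is a Tuesday, so the first Friday is February 4 and the fourth is February 25.
At the standard offset (UTC+08:45), 01:45 UTC + 8h45m = 10:30 Wynium standard time.
Daylight saving runs 17 October 2027 – 25 February 2028; the standard-time date in Wynium, February 22, 2028, is inside that window, so Wynium is at UTC+09:45.
01:45 UTC + 9h45m = 11:30 Wynium.

11:30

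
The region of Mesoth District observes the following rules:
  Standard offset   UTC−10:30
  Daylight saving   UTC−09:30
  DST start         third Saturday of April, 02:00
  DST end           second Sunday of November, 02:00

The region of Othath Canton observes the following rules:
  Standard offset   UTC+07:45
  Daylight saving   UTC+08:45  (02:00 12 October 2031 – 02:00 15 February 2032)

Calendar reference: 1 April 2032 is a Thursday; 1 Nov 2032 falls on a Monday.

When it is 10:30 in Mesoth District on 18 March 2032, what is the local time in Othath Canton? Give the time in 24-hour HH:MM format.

1 April 2032 is a Thursday, so the first Saturday is April 3 and the third is April 17.
1 November 2032 is a Monday, so the first Sunday is November 7 and the second is November 14.
18 March 2032 is outside the daylight-saving period (17 April – 14 November), so Mesoth District is on standard time, UTC−10:30.
10:30 Mesoth District + 10h30m = 21:00 UTC.
At the standard offset (UTC+07:45), 21:00 UTC + 7h45m = 04:45 Othath Canton standard time (rolling into the next day, 19 March 2032).
Daylight saving runs 12 October 2031 – 15 February 2032; the standard-time date in Othath Canton, 19 March 2032, is outside that window, so Othath Canton is on standard time at UTC+07:45.
21:00 UTC + 7h45m = 04:45 Othath Canton (rolling into the next day, 19 March 2032).

04:45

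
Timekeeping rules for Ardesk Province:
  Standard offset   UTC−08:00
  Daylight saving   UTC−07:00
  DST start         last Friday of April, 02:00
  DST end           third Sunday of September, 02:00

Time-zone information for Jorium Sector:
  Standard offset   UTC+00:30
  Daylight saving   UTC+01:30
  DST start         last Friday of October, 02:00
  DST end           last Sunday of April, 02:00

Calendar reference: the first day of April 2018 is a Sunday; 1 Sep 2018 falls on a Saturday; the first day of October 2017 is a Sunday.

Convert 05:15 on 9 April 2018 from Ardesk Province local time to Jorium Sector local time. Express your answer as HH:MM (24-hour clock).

14:45

1 April 2018 is a Sunday, so Fridays fall on 6, 13, 20, 27; the last is April 27.
1 September 2018 is a Saturday, so the first Sunday is September 2 and the third is September 16.
9 April 2018 does not fall between 27 April and 16 September, so daylight saving is not in effect and Ardesk Province is at UTC−08:00.
05:15 Ardesk Province + 8h = 13:15 UTC.
1 October 2017 is a Sunday, so Fridays fall on 6, 13, 20, 27; the last is October 27.
1 April 2018 is a Sunday, so Sundays fall on 1, 8, 15, 22, 29; the last is April 29.
At the standard offset (UTC+00:30), 13:15 UTC + 0h30m = 13:45 Jorium Sector standard time.
Daylight saving runs 27 October 2017 – 29 April 2018; the standard-time date in Jorium Sector, 9 April 2018, is inside that window, so Jorium Sector is at UTC+01:30.
13:15 UTC + 1h30m = 14:45 Jorium Sector.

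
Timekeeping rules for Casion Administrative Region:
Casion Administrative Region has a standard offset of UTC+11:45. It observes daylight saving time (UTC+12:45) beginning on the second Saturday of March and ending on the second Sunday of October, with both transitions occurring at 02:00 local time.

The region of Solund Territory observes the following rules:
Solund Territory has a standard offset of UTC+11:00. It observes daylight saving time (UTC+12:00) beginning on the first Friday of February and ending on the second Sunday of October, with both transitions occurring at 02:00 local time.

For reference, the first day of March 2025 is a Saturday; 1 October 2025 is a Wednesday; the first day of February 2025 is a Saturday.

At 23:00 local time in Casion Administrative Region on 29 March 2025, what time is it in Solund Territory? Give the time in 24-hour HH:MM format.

22:15

1 March 2025 is a Saturday, so the first Saturday is March 1 and the second is March 8.
1 October 2025 is a Wednesday, so the first Sunday is October 5 and the second is October 12.
29 March 2025 falls between 8 March and 12 October, so daylight saving is in effect and Casion Administrative Region is at UTC+12:45.
23:00 Casion Administrative Region − 12h45m = 10:15 UTC.
1 February 2025 is a Saturday, so the first Friday is February 7.
1 October 2025 is a Wednesday, so the first Sunday is October 5 and the second is October 12.
At the standard offset (UTC+11:00), 10:15 UTC + 11h = 21:15 Solund Territory standard time.
Daylight saving runs 7 February – 12 October; the standard-time date in Solund Territory, 29 March 2025, is inside that window, so Solund Territory is at UTC+12:00.
10:15 UTC + 12h = 22:15 Solund Territory.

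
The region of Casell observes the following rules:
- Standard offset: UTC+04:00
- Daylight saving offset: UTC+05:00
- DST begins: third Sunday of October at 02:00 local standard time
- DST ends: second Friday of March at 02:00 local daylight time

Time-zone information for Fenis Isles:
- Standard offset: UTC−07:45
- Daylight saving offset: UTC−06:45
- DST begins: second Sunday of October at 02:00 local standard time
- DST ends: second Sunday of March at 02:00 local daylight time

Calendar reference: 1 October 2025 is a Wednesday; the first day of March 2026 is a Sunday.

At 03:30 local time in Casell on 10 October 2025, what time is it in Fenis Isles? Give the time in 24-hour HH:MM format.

15:45

1 October 2025 is a Wednesday, so the first Sunday is October 5 and the third is October 19.
1 March 2026 is a Sunday, so the first Friday is March 6 and the second is March 13.
Daylight saving runs 19 October 2025 – 13 March 2026; 10 October 2025 is outside that window, so Casell is on standard time at UTC+04:00.
03:30 Casell − 4h = 23:30 UTC (rolling into the previous day, 9 October 2025).
1 October 2025 is a Wednesday, so the first Sunday is October 5 and the second is October 12.
1 March 2026 is a Sunday, so the first Sunday is March 1 and the second is March 8.
At the standard offset (UTC−07:45), 23:30 UTC − 7h45m = 15:45 Fenis Isles standard time.
The standard-time date in Fenis Isles, 9 October 2025, is outside the daylight-saving period (12 October 2025 – 8 March 2026), so Fenis Isles is on standard time, UTC−07:45.
23:30 UTC − 7h45m = 15:45 Fenis Isles.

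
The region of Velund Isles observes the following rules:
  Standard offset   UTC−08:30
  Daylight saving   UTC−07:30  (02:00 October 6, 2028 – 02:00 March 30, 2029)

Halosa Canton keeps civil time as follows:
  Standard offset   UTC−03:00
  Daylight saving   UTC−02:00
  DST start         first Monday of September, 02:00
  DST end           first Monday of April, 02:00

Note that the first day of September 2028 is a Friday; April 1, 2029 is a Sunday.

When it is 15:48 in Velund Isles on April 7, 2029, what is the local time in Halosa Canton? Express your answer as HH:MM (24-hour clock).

Daylight saving runs 6 October 2028 – 30 March 2029; April 7, 2029 is outside that window, so Velund Isles is on standard time at UTC−08:30.
15:48 Velund Isles + 8h30m = 00:18 UTC (rolling into the next day, 8 April 2029).
1 September 2028 is a Friday, so the first Monday is September 4.
1 April 2029 is a Sunday, so the first Monday is April 2.
At the standard offset (UTC−03:00), 00:18 UTC − 3h = 21:18 Halosa Canton standard time (rolling into the previous day, 7 April 2029).
The standard-time date in Halosa Canton, April 7, 2029, is outside the daylight-saving period (4 September 2028 – 2 April 2029), so Halosa Canton is on standard time, UTC−03:00.
00:18 UTC − 3h = 21:18 Halosa Canton (rolling into the previous day, 7 April 2029).

21:18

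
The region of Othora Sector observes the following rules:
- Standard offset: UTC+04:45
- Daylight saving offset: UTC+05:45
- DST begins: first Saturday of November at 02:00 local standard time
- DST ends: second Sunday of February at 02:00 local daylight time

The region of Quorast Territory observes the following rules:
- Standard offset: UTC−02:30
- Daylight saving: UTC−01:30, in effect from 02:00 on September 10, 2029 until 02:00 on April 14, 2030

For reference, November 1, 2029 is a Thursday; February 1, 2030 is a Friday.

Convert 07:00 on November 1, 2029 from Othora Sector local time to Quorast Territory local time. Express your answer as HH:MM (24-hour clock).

00:45

1 November 2029 is a Thursday, so the first Saturday is November 3.
1 February 2030 is a Friday, so the first Sunday is February 3 and the second is February 10.
Daylight saving runs 3 November 2029 – 10 February 2030; November 1, 2029 is outside that window, so Othora Sector is on standard time at UTC+04:45.
07:00 Othora Sector − 4h45m = 02:15 UTC.
At the standard offset (UTC−02:30), 02:15 UTC − 2h30m = 23:45 Quorast Territory standard time (rolling into the previous day, 31 October 2029).
The standard-time date in Quorast Territory, October 31, 2029, falls between 10 September 2029 and 14 April 2030, so daylight saving is in effect and Quorast Territory is at UTC−01:30.
02:15 UTC − 1h30m = 00:45 Quorast Territory.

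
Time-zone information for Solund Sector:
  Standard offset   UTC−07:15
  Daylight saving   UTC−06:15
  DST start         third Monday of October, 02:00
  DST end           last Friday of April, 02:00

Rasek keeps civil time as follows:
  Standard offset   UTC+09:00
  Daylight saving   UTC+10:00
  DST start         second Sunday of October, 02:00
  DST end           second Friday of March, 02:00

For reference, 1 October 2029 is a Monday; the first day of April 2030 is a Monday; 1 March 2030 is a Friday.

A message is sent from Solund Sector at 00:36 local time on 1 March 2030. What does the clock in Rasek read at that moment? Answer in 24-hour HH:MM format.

1 October 2029 is a Monday, so the first Monday is October 1 and the third is October 15.
1 April 2030 is a Monday, so Fridays fall on 5, 12, 19, 26; the last is April 26.
1 March 2030 falls between 15 October 2029 and 26 April 2030, so daylight saving is in effect and Solund Sector is at UTC−06:15.
00:36 Solund Sector + 6h15m = 06:51 UTC.
1 October 2029 is a Monday, so the first Sunday is October 7 and the second is October 14.
1 March 2030 is a Friday, so the first Friday is March 1 and the second is March 8.
At the standard offset (UTC+09:00), 06:51 UTC + 9h = 15:51 Rasek standard time.
Daylight saving runs 14 October 2029 – 8 March 2030; the standard-time date in Rasek, 1 March 2030, is inside that window, so Rasek is at UTC+10:00.
06:51 UTC + 10h = 16:51 Rasek.

16:51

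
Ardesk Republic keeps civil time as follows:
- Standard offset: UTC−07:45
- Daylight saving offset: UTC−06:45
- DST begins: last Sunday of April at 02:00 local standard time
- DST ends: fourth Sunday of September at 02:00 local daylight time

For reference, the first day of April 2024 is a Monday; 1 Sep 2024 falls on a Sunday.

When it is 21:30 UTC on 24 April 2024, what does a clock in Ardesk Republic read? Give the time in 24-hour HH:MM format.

1 April 2024 is a Monday, so Sundays fall on 7, 14, 21, 28; the last is April 28.
1 September 2024 is a Sunday, so the first Sunday is September 1 and the fourth is September 22.
At the standard offset (UTC−07:45), 21:30 UTC − 7h45m = 13:45 Ardesk Republic standard time.
The standard-time date in Ardesk Republic, 24 April 2024, does not fall between 28 April and 22 September, so daylight saving is not in effect and Ardesk Republic is at UTC−07:45.
21:30 UTC − 7h45m = 13:45 local.

13:45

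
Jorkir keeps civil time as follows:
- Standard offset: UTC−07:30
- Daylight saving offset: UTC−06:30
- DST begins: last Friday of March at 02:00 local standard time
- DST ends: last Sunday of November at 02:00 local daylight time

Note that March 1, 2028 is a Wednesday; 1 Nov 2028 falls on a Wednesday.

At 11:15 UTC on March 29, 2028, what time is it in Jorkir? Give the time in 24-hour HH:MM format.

1 March 2028 is a Wednesday, so Fridays fall on 3, 10, 17, 24, 31; the last is March 31.
1 November 2028 is a Wednesday, so Sundays fall on 5, 12, 19, 26; the last is November 26.
At the standard offset (UTC−07:30), 11:15 UTC − 7h30m = 03:45 Jorkir standard time.
The standard-time date in Jorkir, March 29, 2028, does not fall between 31 March and 26 November, so daylight saving is not in effect and Jorkir is at UTC−07:30.
11:15 UTC − 7h30m = 03:45 local.

03:45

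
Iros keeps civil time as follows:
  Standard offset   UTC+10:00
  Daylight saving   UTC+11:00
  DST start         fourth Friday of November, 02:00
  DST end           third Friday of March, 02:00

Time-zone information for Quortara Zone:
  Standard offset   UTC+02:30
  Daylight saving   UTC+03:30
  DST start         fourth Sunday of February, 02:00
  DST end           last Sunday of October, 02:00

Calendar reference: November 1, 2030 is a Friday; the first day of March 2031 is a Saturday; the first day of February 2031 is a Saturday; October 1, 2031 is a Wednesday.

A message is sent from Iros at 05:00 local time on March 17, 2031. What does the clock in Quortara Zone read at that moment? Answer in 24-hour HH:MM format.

21:30

1 November 2030 is a Friday, so the first Friday is November 1 and the fourth is November 22.
1 March 2031 is a Saturday, so the first Friday is March 7 and the third is March 21.
March 17, 2031 falls between 22 November 2030 and 21 March 2031, so daylight saving is in effect and Iros is at UTC+11:00.
05:00 Iros − 11h = 18:00 UTC (rolling into the previous day, 16 March 2031).
1 February 2031 is a Saturday, so the first Sunday is February 2 and the fourth is February 23.
1 October 2031 is a Wednesday, so Sundays fall on 5, 12, 19, 26; the last is October 26.
At the standard offset (UTC+02:30), 18:00 UTC + 2h30m = 20:30 Quortara Zone standard time.
The standard-time date in Quortara Zone, March 16, 2031, falls between 23 February and 26 October, so daylight saving is in effect and Quortara Zone is at UTC+03:30.
18:00 UTC + 3h30m = 21:30 Quortara Zone.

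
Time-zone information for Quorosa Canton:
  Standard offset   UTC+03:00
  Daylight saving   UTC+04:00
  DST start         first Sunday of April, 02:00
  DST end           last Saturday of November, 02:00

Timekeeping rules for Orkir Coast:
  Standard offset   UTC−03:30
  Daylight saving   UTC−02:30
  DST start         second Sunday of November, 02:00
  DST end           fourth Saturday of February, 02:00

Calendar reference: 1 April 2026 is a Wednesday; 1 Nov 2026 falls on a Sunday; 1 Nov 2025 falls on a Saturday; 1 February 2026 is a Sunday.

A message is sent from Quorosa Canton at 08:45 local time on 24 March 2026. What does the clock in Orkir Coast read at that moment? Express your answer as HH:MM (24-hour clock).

02:15

1 April 2026 is a Wednesday, so the first Sunday is April 5.
1 November 2026 is a Sunday, so Saturdays fall on 7, 14, 21, 28; the last is November 28.
24 March 2026 is outside the daylight-saving period (5 April – 28 November), so Quorosa Canton is on standard time, UTC+03:00.
08:45 Quorosa Canton − 3h = 05:45 UTC.
1 November 2025 is a Saturday, so the first Sunday is November 2 and the second is November 9.
1 February 2026 is a Sunday, so the first Saturday is February 7 and the fourth is February 28.
At the standard offset (UTC−03:30), 05:45 UTC − 3h30m = 02:15 Orkir Coast standard time.
The standard-time date in Orkir Coast, 24 March 2026, does not fall between 9 November 2025 and 28 February 2026, so daylight saving is not in effect and Orkir Coast is at UTC−03:30.
05:45 UTC − 3h30m = 02:15 Orkir Coast.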